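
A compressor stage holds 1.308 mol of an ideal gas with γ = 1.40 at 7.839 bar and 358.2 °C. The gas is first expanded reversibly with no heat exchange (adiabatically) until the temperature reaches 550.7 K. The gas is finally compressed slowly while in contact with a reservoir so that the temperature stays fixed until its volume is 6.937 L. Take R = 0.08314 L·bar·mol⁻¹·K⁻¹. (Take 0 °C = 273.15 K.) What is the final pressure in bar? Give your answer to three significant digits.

Convert: T₁ = 631.3 K.
From PV = nRT: V₁ = nRT₁/P₁ = 8.758 L.
Reversible adiabatic, γ = 1.40: P₂ = P₁·(T₂/T₁)^(γ/(γ−1)) = 4.859 bar; V₂ = V₁·(T₁/T₂)^(1/(γ−1)) = 12.33 L.
Isothermal, so P V is constant: T₃ = T₂; P₃ = P₂·(V₂/V₃) = 8.633 bar.

P₃ ≈ 8.63 bar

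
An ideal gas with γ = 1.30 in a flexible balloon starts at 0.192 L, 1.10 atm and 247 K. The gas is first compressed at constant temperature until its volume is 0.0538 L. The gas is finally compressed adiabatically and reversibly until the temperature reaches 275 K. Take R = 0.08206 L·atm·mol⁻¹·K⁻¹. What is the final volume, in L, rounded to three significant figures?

V₃ ≈ 0.0376 L

Isothermal, so P V is constant: T₂ = T₁; P₂ = P₁·(V₁/V₂) = 3.926 atm.
Adiabatic (γ = 1.30), T V^(γ−1) and P V^γ constant: P₃ = P₂·(T₃/T₂)^(γ/(γ−1)) = 6.252 atm; V₃ = V₂·(T₂/T₃)^(1/(γ−1)) = 0.03761 L.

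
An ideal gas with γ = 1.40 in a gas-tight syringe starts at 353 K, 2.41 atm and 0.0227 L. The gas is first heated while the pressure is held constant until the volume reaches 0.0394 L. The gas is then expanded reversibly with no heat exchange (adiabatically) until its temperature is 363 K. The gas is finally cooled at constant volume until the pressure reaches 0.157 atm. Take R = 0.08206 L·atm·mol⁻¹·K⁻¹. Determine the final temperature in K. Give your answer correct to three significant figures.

Isobaric, so V/T is constant: P₂ = P₁; T₂ = T₁·(V₂/V₁) = 612.7 K.
Adiabatic (γ = 1.40), T V^(γ−1) and P V^γ constant: P₃ = P₂·(T₃/T₂)^(γ/(γ−1)) = 0.3858 atm; V₃ = V₂·(T₂/T₃)^(1/(γ−1)) = 0.1458 L.
Isochoric, so P/T is constant: V₄ = V₃; T₄ = T₃·(P₄/P₃) = 147.7 K.

T₄ ≈ 148 K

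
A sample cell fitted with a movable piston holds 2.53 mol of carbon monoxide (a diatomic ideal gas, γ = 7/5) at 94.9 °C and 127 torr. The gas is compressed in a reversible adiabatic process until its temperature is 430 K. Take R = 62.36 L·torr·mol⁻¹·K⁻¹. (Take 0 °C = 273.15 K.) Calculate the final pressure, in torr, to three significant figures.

P₂ ≈ 219 torr

Convert: T₁ = 368.0 K.
From PV = nRT: V₁ = nRT₁/P₁ = 457.2 L.
Adiabatic (γ = 7/5), T V^(γ−1) and P V^γ constant: P₂ = P₁·(T₂/T₁)^(γ/(γ−1)) = 218.9 torr; V₂ = V₁·(T₁/T₂)^(1/(γ−1)) = 309.9 L.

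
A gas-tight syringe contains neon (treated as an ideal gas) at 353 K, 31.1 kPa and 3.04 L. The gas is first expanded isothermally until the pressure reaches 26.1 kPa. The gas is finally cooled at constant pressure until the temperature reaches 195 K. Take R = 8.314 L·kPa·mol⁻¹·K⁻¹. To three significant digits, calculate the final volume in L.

V₃ ≈ 2.00 L

T constant ⇒ Boyle's law P V = const: T₂ = T₁; V₂ = V₁·(P₁/P₂) = 3.622 L.
P constant ⇒ V ∝ T: P₃ = P₂; V₃ = V₂·(T₃/T₂) = 2.001 L.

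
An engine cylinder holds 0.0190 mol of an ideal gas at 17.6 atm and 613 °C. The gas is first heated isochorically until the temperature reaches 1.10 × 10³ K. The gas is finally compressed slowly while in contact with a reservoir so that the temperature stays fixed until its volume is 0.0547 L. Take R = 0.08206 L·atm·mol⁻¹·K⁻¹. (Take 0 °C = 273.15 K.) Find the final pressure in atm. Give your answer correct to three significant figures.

Convert: T₁ = 886.1 K.
From PV = nRT: V₁ = nRT₁/P₁ = 0.07850 L.
V constant ⇒ P ∝ T: V₂ = V₁; P₂ = P₁·(T₂/T₁) = 21.85 atm.
Isothermal, so P V is constant: T₃ = T₂; P₃ = P₂·(V₂/V₃) = 31.35 atm.

P₃ ≈ 31.4 atm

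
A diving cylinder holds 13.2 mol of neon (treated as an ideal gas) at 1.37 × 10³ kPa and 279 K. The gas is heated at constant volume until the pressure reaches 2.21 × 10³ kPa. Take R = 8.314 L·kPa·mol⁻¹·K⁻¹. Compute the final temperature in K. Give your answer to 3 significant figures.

T₂ ≈ 450 K

From PV = nRT: V₁ = nRT₁/P₁ = 22.35 L.
Isochoric, so P/T is constant: V₂ = V₁; T₂ = T₁·(P₂/P₁) = 450.1 K.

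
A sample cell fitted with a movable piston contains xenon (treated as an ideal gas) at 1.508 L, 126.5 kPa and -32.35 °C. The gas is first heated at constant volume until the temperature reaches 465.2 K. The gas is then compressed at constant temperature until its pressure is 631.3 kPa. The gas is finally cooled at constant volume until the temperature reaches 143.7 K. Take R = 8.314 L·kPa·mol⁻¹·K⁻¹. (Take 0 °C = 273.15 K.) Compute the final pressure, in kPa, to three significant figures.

P₄ ≈ 195 kPa

Convert: T₁ = 240.8 K.
V constant ⇒ P ∝ T: V₂ = V₁; P₂ = P₁·(T₂/T₁) = 244.4 kPa.
Isothermal, so P V is constant: T₃ = T₂; V₃ = V₂·(P₂/P₃) = 0.5838 L.
Isochoric, so P/T is constant: V₄ = V₃; P₄ = P₃·(T₄/T₃) = 195.0 kPa.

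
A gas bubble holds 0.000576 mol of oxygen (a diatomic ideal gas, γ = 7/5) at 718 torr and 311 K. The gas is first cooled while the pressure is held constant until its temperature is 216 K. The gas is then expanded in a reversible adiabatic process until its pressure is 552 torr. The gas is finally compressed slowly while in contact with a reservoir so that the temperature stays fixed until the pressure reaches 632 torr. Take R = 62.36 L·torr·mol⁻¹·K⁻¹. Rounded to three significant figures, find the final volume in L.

From PV = nRT: V₁ = nRT₁/P₁ = 0.01556 L.
P constant ⇒ V ∝ T: P₂ = P₁; V₂ = V₁·(T₂/T₁) = 0.01081 L.
Reversible adiabatic, γ = 7/5: T₃ = T₂·(P₃/P₂)^((γ−1)/γ) = 200.4 K; V₃ = V₂·(P₂/P₃)^(1/γ) = 0.01304 L.
Isothermal, so P V is constant: T₄ = T₃; V₄ = V₃·(P₃/P₄) = 0.01139 L.

V₄ ≈ 0.0114 L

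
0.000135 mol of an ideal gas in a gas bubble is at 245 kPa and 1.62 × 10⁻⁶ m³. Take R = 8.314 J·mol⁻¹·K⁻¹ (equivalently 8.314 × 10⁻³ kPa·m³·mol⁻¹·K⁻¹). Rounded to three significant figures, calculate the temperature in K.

T ≈ 354 K

PV = nRT ⇒ T = PV/(nR) = (245 × 1.62e-06) / (0.000135 × 8.314 × 10⁻³)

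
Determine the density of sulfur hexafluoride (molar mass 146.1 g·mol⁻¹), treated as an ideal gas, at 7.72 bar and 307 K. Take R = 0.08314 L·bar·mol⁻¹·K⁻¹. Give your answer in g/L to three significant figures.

ρ ≈ 44.2 g/L

ρ = PM/(RT) = (7.72 × 146.1) / (0.08314 × 307.0)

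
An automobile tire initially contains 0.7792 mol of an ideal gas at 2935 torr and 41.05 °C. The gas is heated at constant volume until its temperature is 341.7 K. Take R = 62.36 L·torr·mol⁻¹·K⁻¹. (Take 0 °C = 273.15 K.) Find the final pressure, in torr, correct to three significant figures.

P₂ ≈ 3.19e+03 torr

Convert: T₁ = 314.2 K.
From PV = nRT: V₁ = nRT₁/P₁ = 5.202 L.
V constant ⇒ P ∝ T: V₂ = V₁; P₂ = P₁·(T₂/T₁) = 3192 torr.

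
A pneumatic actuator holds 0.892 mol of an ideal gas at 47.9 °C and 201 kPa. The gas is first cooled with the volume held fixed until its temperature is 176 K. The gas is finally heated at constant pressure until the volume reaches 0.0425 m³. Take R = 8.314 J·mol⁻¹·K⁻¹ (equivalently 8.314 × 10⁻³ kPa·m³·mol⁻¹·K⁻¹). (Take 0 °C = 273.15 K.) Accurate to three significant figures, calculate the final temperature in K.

Convert: T₁ = 321.0 K.
From PV = nRT: V₁ = nRT₁/P₁ = 0.01185 m³.
Isochoric, so P/T is constant: V₂ = V₁; P₂ = P₁·(T₂/T₁) = 110.2 kPa.
Isobaric, so V/T is constant: P₃ = P₂; T₃ = T₂·(V₃/V₂) = 631.5 K.

T₃ ≈ 631 K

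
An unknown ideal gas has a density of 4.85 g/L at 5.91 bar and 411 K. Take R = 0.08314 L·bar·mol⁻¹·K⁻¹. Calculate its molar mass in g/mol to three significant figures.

M ≈ 28.0 g/mol

ρ = PM/(RT) ⇒ M = ρRT/P = (4.85 × 0.08314 × 411.0) / 5.91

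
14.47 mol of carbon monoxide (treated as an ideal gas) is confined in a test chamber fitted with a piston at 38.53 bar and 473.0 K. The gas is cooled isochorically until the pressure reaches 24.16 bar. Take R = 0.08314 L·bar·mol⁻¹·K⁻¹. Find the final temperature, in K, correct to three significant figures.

T₂ ≈ 297 K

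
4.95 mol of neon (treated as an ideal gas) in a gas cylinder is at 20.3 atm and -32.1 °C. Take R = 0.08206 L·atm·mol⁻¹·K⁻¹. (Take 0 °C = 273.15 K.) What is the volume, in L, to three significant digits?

Convert: T = 241.05 K.
PV = nRT ⇒ V = nRT/P = (4.95 × 0.08206 × 241.05) / 20.3

V ≈ 4.82 L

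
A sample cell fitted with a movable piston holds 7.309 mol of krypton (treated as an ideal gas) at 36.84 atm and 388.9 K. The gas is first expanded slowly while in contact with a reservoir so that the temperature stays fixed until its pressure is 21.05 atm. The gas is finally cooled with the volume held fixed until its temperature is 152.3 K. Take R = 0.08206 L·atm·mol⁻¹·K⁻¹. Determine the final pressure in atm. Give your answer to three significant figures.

P₃ ≈ 8.24 atm

From PV = nRT: V₁ = nRT₁/P₁ = 6.332 L.
Isothermal, so P V is constant: T₂ = T₁; V₂ = V₁·(P₁/P₂) = 11.08 L.
V constant ⇒ P ∝ T: V₃ = V₂; P₃ = P₂·(T₃/T₂) = 8.244 atm.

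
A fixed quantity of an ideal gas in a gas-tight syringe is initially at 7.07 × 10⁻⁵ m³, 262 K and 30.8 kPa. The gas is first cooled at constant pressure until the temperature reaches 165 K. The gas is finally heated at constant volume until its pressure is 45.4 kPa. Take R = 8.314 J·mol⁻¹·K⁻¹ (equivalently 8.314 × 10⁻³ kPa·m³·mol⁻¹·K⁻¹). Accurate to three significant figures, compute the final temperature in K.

T₃ ≈ 243 K

Isobaric, so V/T is constant: P₂ = P₁; V₂ = V₁·(T₂/T₁) = 4.452e-05 m³.
V constant ⇒ P ∝ T: V₃ = V₂; T₃ = T₂·(P₃/P₂) = 243.2 K.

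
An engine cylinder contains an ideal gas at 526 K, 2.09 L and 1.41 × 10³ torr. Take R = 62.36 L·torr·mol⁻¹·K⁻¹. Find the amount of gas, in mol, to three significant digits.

n ≈ 0.0898 mol

PV = nRT ⇒ n = PV/(RT) = (1.41e+03 × 2.09) / (62.36 × 526)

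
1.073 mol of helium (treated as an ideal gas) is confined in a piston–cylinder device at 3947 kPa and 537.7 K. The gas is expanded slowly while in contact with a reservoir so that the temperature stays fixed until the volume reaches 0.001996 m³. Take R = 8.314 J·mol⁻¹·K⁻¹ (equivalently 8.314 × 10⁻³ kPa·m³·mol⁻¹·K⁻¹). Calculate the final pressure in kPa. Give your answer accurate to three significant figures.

P₂ ≈ 2.40e+03 kPa

From PV = nRT: V₁ = nRT₁/P₁ = 0.001215 m³.
Isothermal, so P V is constant: T₂ = T₁; P₂ = P₁·(V₁/V₂) = 2403 kPa.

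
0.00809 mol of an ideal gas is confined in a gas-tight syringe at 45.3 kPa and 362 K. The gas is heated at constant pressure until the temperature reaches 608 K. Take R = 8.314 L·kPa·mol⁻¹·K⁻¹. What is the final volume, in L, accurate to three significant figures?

From PV = nRT: V₁ = nRT₁/P₁ = 0.5375 L.
P constant ⇒ V ∝ T: P₂ = P₁; V₂ = V₁·(T₂/T₁) = 0.9027 L.

V₂ ≈ 0.903 L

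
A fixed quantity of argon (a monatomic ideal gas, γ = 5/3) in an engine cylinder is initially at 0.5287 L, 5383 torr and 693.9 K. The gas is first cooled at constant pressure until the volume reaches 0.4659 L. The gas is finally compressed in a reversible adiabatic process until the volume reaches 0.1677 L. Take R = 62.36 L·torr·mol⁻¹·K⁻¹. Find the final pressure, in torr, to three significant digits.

P₃ ≈ 2.96e+04 torr

Isobaric, so V/T is constant: P₂ = P₁; T₂ = T₁·(V₂/V₁) = 611.5 K.
Reversible adiabatic, γ = 5/3: T₃ = T₂·(V₂/V₃)^(γ−1) = 1208 K; P₃ = P₂·(V₂/V₃)^γ = 2.955e+04 torr.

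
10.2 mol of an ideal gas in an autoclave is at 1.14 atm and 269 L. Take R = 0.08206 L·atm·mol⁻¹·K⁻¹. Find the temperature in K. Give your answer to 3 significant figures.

T ≈ 366 K

PV = nRT ⇒ T = PV/(nR) = (1.14 × 269) / (10.2 × 0.08206)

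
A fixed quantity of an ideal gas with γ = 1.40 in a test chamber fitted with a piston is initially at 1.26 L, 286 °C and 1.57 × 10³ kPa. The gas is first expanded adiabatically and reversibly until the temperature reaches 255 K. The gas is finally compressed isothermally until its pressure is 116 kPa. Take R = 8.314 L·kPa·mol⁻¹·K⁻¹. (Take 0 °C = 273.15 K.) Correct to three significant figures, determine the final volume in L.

V₃ ≈ 7.78 L

Convert: T₁ = 559.1 K.
Reversible adiabatic, γ = 1.40: P₂ = P₁·(T₂/T₁)^(γ/(γ−1)) = 100.6 kPa; V₂ = V₁·(T₁/T₂)^(1/(γ−1)) = 8.971 L.
Isothermal, so P V is constant: T₃ = T₂; V₃ = V₂·(P₂/P₃) = 7.777 L.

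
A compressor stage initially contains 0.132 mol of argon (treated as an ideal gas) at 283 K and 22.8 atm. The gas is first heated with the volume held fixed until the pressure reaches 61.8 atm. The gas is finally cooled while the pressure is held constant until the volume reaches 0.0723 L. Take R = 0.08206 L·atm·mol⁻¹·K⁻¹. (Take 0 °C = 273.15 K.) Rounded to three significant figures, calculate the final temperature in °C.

From PV = nRT: V₁ = nRT₁/P₁ = 0.1344 L.
V constant ⇒ P ∝ T: V₂ = V₁; T₂ = T₁·(P₂/P₁) = 767.1 K.
Isobaric, so V/T is constant: P₃ = P₂; T₃ = T₂·(V₃/V₂) = 412.5 K.

T₃ ≈ 139 °C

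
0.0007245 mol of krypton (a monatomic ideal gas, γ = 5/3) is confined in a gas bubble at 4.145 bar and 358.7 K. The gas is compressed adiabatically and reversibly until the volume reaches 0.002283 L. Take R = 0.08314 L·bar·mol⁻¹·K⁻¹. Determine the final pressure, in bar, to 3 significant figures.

P₂ ≈ 16.4 bar

From PV = nRT: V₁ = nRT₁/P₁ = 0.005213 L.
Reversible adiabatic, γ = 5/3: T₂ = T₁·(V₁/V₂)^(γ−1) = 622.0 K; P₂ = P₁·(V₁/V₂)^γ = 16.41 bar.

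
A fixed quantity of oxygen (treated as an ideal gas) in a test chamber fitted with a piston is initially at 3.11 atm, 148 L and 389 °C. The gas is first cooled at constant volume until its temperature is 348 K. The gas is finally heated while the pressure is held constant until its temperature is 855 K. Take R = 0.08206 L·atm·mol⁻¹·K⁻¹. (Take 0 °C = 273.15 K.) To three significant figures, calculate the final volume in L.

Convert: T₁ = 662.1 K.
V constant ⇒ P ∝ T: V₂ = V₁; P₂ = P₁·(T₂/T₁) = 1.634 atm.
Isobaric, so V/T is constant: P₃ = P₂; V₃ = V₂·(T₃/T₂) = 363.6 L.

V₃ ≈ 364 L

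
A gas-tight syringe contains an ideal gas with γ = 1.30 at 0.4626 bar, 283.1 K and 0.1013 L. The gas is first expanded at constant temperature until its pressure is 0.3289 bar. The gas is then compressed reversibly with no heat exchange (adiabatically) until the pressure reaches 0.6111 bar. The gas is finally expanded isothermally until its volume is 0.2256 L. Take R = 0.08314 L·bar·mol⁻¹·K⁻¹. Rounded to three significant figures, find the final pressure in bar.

P₄ ≈ 0.240 bar

T constant ⇒ Boyle's law P V = const: T₂ = T₁; V₂ = V₁·(P₁/P₂) = 0.1425 L.
Adiabatic (γ = 1.30), T V^(γ−1) and P V^γ constant: T₃ = T₂·(P₃/P₂)^((γ−1)/γ) = 326.6 K; V₃ = V₂·(P₂/P₃)^(1/γ) = 0.08847 L.
T constant ⇒ Boyle's law P V = const: T₄ = T₃; P₄ = P₃·(V₃/V₄) = 0.2396 bar.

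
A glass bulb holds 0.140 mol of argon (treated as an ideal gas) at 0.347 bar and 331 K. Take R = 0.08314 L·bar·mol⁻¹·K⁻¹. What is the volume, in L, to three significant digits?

PV = nRT ⇒ V = nRT/P = (0.140 × 0.08314 × 331) / 0.347

V ≈ 11.1 L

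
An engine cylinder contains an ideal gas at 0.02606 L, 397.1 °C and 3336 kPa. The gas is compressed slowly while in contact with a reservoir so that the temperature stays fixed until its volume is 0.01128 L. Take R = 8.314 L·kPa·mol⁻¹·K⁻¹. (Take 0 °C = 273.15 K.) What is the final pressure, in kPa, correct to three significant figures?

P₂ ≈ 7.71e+03 kPa

Convert: T₁ = 670.2 K.
T constant ⇒ Boyle's law P V = const: T₂ = T₁; P₂ = P₁·(V₁/V₂) = 7707 kPa.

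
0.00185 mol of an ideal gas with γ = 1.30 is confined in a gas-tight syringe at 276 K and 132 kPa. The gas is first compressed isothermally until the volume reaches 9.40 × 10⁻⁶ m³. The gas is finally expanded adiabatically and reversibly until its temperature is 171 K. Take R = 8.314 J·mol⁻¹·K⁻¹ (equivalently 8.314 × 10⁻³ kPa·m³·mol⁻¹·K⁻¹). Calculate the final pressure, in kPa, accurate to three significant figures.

P₃ ≈ 56.7 kPa

From PV = nRT: V₁ = nRT₁/P₁ = 3.216e-05 m³.
Isothermal, so P V is constant: T₂ = T₁; P₂ = P₁·(V₁/V₂) = 451.6 kPa.
Adiabatic (γ = 1.30), T V^(γ−1) and P V^γ constant: P₃ = P₂·(T₃/T₂)^(γ/(γ−1)) = 56.73 kPa; V₃ = V₂·(T₂/T₃)^(1/(γ−1)) = 4.636e-05 m³.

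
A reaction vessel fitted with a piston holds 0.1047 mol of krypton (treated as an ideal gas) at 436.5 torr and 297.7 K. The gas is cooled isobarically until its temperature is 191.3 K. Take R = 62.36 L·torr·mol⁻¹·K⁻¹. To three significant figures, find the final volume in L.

From PV = nRT: V₁ = nRT₁/P₁ = 4.453 L.
P constant ⇒ V ∝ T: P₂ = P₁; V₂ = V₁·(T₂/T₁) = 2.861 L.

V₂ ≈ 2.86 L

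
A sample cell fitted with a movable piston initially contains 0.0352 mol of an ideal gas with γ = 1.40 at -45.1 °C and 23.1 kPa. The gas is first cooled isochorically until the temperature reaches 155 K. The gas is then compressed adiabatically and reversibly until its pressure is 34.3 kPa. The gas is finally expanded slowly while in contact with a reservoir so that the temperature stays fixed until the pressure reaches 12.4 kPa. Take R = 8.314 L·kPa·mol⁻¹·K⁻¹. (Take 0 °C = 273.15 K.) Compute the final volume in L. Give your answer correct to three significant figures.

V₄ ≈ 4.57 L

Convert: T₁ = 228.0 K.
From PV = nRT: V₁ = nRT₁/P₁ = 2.889 L.
Isochoric, so P/T is constant: V₂ = V₁; P₂ = P₁·(T₂/T₁) = 15.70 kPa.
Adiabatic (γ = 1.40), T V^(γ−1) and P V^γ constant: T₃ = T₂·(P₃/P₂)^((γ−1)/γ) = 193.8 K; V₃ = V₂·(P₂/P₃)^(1/γ) = 1.653 L.
T constant ⇒ Boyle's law P V = const: T₄ = T₃; V₄ = V₃·(P₃/P₄) = 4.573 L.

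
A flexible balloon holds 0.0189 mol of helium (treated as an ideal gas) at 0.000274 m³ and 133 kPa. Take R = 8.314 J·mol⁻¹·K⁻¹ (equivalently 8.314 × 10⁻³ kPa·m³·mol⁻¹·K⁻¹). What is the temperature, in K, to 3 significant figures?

PV = nRT ⇒ T = PV/(nR) = (133 × 0.000274) / (0.0189 × 8.314 × 10⁻³)

T ≈ 232 K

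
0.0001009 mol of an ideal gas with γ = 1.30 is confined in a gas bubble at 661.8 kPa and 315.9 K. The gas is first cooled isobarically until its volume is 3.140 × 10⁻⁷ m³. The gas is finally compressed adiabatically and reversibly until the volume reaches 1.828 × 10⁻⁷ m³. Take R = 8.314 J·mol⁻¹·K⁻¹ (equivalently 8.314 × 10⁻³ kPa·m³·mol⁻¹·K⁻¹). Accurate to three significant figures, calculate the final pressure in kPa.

P₃ ≈ 1.34e+03 kPa

From PV = nRT: V₁ = nRT₁/P₁ = 4.004e-07 m³.
Isobaric, so V/T is constant: P₂ = P₁; T₂ = T₁·(V₂/V₁) = 247.7 K.
Reversible adiabatic, γ = 1.30: T₃ = T₂·(V₂/V₃)^(γ−1) = 291.4 K; P₃ = P₂·(V₂/V₃)^γ = 1337 kPa.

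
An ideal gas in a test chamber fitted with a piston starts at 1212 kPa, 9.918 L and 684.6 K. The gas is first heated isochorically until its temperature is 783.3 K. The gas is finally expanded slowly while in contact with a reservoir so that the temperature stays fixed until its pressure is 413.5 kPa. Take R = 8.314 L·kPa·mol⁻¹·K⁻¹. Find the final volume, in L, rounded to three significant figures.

V₃ ≈ 33.3 L

Isochoric, so P/T is constant: V₂ = V₁; P₂ = P₁·(T₂/T₁) = 1387 kPa.
Isothermal, so P V is constant: T₃ = T₂; V₃ = V₂·(P₂/P₃) = 33.26 L.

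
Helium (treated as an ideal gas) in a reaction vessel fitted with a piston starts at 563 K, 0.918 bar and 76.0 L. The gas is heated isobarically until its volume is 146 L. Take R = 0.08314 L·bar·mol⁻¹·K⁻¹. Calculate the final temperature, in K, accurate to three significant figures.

T₂ ≈ 1.08e+03 K

P constant ⇒ V ∝ T: P₂ = P₁; T₂ = T₁·(V₂/V₁) = 1082 K.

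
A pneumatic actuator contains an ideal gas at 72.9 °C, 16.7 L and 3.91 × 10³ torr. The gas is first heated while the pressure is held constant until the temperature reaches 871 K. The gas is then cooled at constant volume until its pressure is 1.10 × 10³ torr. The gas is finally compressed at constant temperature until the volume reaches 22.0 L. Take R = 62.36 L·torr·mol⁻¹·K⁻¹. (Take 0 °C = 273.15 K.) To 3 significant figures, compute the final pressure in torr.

P₄ ≈ 2.10e+03 torr

Convert: T₁ = 346.0 K.
P constant ⇒ V ∝ T: P₂ = P₁; V₂ = V₁·(T₂/T₁) = 42.03 L.
V constant ⇒ P ∝ T: V₃ = V₂; T₃ = T₂·(P₃/P₂) = 245.0 K.
T constant ⇒ Boyle's law P V = const: T₄ = T₃; P₄ = P₃·(V₃/V₄) = 2102 torr.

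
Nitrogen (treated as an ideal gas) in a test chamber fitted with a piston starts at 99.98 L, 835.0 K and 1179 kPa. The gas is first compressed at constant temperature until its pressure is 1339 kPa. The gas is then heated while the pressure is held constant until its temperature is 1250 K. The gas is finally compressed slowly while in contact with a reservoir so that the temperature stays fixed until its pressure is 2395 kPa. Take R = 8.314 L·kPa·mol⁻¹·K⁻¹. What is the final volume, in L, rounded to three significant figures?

T constant ⇒ Boyle's law P V = const: T₂ = T₁; V₂ = V₁·(P₁/P₂) = 88.03 L.
P constant ⇒ V ∝ T: P₃ = P₂; V₃ = V₂·(T₃/T₂) = 131.8 L.
T constant ⇒ Boyle's law P V = const: T₄ = T₃; V₄ = V₃·(P₃/P₄) = 73.68 L.

V₄ ≈ 73.7 L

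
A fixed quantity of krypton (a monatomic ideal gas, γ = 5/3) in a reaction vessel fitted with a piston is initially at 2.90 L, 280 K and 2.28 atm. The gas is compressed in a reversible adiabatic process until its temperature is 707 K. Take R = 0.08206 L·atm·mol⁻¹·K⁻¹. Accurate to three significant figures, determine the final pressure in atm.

P₂ ≈ 23.1 atm

Reversible adiabatic, γ = 5/3: P₂ = P₁·(T₂/T₁)^(γ/(γ−1)) = 23.10 atm; V₂ = V₁·(T₁/T₂)^(1/(γ−1)) = 0.7228 L.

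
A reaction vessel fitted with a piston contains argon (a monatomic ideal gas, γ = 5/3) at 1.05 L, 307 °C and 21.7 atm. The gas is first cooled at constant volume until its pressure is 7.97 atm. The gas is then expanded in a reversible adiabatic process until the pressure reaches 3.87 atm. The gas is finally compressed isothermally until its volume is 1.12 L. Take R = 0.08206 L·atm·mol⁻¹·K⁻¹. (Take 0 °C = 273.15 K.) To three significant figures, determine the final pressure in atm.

P₄ ≈ 5.60 atm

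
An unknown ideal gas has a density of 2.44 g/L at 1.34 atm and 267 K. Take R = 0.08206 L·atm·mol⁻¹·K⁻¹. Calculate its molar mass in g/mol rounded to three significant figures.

M ≈ 39.9 g/mol

ρ = PM/(RT) ⇒ M = ρRT/P = (2.44 × 0.08206 × 267.0) / 1.34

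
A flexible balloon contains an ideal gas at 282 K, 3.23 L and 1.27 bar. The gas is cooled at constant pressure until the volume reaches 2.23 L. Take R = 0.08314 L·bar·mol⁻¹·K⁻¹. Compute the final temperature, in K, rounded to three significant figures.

P constant ⇒ V ∝ T: P₂ = P₁; T₂ = T₁·(V₂/V₁) = 194.7 K.

T₂ ≈ 195 K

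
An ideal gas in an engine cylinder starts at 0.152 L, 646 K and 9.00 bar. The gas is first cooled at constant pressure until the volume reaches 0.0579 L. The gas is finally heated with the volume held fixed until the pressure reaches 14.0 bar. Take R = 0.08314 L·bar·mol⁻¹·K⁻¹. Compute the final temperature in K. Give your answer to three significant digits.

T₃ ≈ 383 K

P constant ⇒ V ∝ T: P₂ = P₁; T₂ = T₁·(V₂/V₁) = 246.1 K.
Isochoric, so P/T is constant: V₃ = V₂; T₃ = T₂·(P₃/P₂) = 382.8 K.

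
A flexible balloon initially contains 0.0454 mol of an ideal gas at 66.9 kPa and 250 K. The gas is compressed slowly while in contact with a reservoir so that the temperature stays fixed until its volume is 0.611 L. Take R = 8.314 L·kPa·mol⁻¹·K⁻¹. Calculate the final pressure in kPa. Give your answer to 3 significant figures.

P₂ ≈ 154 kPa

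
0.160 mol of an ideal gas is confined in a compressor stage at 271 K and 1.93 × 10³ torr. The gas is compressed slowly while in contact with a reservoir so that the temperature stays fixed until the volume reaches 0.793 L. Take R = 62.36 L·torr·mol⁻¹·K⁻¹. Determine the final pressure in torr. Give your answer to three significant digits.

P₂ ≈ 3.41e+03 torr

From PV = nRT: V₁ = nRT₁/P₁ = 1.401 L.
T constant ⇒ Boyle's law P V = const: T₂ = T₁; P₂ = P₁·(V₁/V₂) = 3410 torr.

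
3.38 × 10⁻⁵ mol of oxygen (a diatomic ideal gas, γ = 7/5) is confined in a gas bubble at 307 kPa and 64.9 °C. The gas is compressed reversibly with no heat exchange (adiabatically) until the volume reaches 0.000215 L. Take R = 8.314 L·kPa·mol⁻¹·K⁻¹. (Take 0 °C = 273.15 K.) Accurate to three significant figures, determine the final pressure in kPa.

P₂ ≈ 511 kPa

Convert: T₁ = 338.0 K.
From PV = nRT: V₁ = nRT₁/P₁ = 0.0003094 L.
Reversible adiabatic, γ = 7/5: T₂ = T₁·(V₁/V₂)^(γ−1) = 391.1 K; P₂ = P₁·(V₁/V₂)^γ = 511.1 kPa.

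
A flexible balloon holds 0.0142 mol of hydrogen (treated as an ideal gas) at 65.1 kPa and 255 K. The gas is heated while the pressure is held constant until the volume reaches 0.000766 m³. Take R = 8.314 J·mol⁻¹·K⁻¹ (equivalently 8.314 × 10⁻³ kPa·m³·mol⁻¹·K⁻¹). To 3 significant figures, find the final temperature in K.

From PV = nRT: V₁ = nRT₁/P₁ = 0.0004624 m³.
P constant ⇒ V ∝ T: P₂ = P₁; T₂ = T₁·(V₂/V₁) = 422.4 K.

T₂ ≈ 422 K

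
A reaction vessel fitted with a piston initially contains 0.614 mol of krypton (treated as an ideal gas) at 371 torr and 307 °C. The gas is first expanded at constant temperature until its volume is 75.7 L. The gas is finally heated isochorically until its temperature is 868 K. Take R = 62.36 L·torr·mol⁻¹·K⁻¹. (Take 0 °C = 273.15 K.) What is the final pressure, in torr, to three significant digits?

P₃ ≈ 439 torr

Convert: T₁ = 580.1 K.
From PV = nRT: V₁ = nRT₁/P₁ = 59.87 L.
Isothermal, so P V is constant: T₂ = T₁; P₂ = P₁·(V₁/V₂) = 293.4 torr.
Isochoric, so P/T is constant: V₃ = V₂; P₃ = P₂·(T₃/T₂) = 439.0 torr.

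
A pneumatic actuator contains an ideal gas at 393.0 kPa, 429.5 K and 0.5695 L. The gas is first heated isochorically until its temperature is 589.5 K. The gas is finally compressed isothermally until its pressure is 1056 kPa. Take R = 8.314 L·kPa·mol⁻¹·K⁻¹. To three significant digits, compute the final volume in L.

V₃ ≈ 0.291 L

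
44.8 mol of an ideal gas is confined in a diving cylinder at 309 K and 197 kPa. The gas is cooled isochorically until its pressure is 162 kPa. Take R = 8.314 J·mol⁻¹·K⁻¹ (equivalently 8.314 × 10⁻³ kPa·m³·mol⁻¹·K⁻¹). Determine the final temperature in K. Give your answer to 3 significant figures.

T₂ ≈ 254 K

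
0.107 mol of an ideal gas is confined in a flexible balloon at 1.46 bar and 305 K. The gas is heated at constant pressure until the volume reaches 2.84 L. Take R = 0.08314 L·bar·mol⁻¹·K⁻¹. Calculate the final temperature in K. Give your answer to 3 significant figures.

From PV = nRT: V₁ = nRT₁/P₁ = 1.858 L.
Isobaric, so V/T is constant: P₂ = P₁; T₂ = T₁·(V₂/V₁) = 466.1 K.

T₂ ≈ 466 K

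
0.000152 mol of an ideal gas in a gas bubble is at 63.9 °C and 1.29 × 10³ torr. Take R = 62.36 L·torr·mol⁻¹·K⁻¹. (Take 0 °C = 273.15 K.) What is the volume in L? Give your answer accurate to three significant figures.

Convert: T = 337.05 K.
PV = nRT ⇒ V = nRT/P = (0.000152 × 62.36 × 337.05) / 1.29e+03

V ≈ 0.00248 L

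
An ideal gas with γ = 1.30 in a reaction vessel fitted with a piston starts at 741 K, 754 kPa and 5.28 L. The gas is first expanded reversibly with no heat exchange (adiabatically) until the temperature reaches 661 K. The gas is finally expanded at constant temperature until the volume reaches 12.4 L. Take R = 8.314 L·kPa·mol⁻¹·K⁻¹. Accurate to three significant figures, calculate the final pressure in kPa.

P₃ ≈ 286 kPa

Reversible adiabatic, γ = 1.30: P₂ = P₁·(T₂/T₁)^(γ/(γ−1)) = 459.6 kPa; V₂ = V₁·(T₁/T₂)^(1/(γ−1)) = 7.727 L.
Isothermal, so P V is constant: T₃ = T₂; P₃ = P₂·(V₂/V₃) = 286.4 kPa.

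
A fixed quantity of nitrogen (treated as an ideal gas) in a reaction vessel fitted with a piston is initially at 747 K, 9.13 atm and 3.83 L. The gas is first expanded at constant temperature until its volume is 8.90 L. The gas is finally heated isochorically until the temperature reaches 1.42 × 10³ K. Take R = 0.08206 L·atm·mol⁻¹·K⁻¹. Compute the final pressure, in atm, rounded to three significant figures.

P₃ ≈ 7.47 atm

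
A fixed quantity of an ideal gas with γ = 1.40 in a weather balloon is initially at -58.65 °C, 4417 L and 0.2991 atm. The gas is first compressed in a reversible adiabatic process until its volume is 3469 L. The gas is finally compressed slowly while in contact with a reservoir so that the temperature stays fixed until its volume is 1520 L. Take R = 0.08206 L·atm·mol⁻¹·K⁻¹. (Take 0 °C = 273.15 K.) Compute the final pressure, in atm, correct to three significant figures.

Convert: T₁ = 214.5 K.
Adiabatic (γ = 1.40), T V^(γ−1) and P V^γ constant: T₂ = T₁·(V₁/V₂)^(γ−1) = 236.3 K; P₂ = P₁·(V₁/V₂)^γ = 0.4195 atm.
T constant ⇒ Boyle's law P V = const: T₃ = T₂; P₃ = P₂·(V₂/V₃) = 0.9573 atm.

P₃ ≈ 0.957 atm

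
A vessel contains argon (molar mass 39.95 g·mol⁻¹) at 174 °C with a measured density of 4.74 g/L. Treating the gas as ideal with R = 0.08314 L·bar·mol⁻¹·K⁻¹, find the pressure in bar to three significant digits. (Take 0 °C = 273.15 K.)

P ≈ 4.41 bar

ρ = PM/(RT) ⇒ P = ρRT/M = (4.74 × 0.08314 × 447.1) / 39.95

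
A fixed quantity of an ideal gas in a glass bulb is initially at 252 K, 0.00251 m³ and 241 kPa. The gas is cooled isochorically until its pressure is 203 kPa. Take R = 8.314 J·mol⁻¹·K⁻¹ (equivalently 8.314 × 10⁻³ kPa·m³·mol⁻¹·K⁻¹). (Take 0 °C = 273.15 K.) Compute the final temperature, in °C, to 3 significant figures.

T₂ ≈ -60.9 °C

Isochoric, so P/T is constant: V₂ = V₁; T₂ = T₁·(P₂/P₁) = 212.3 K.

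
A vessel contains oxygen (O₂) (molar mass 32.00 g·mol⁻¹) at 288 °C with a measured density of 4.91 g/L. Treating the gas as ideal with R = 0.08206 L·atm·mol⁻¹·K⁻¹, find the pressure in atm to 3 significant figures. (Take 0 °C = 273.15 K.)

P ≈ 7.07 atm

ρ = PM/(RT) ⇒ P = ρRT/M = (4.91 × 0.08206 × 561.1) / 32.00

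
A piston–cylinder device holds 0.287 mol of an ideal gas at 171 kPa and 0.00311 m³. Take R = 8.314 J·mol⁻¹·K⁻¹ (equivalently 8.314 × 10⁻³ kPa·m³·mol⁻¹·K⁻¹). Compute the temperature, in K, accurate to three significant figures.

T ≈ 223 K

PV = nRT ⇒ T = PV/(nR) = (171 × 0.00311) / (0.287 × 8.314 × 10⁻³)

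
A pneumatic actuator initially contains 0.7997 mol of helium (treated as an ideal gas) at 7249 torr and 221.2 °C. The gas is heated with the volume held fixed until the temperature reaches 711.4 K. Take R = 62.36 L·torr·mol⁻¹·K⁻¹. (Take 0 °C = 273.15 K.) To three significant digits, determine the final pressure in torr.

P₂ ≈ 1.04e+04 torr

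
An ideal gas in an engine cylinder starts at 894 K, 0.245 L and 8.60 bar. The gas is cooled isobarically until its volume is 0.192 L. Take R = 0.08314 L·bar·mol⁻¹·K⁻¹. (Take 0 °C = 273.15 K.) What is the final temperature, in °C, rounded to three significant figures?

T₂ ≈ 427 °C

Isobaric, so V/T is constant: P₂ = P₁; T₂ = T₁·(V₂/V₁) = 700.6 K.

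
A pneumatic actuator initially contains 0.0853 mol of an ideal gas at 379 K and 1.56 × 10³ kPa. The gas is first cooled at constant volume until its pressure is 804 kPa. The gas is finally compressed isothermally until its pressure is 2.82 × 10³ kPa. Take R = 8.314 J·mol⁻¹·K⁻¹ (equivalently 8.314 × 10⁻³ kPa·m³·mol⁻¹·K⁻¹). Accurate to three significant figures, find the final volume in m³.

V₃ ≈ 4.91e-05 m³

From PV = nRT: V₁ = nRT₁/P₁ = 0.0001723 m³.
V constant ⇒ P ∝ T: V₂ = V₁; T₂ = T₁·(P₂/P₁) = 195.3 K.
Isothermal, so P V is constant: T₃ = T₂; V₃ = V₂·(P₂/P₃) = 4.912e-05 m³.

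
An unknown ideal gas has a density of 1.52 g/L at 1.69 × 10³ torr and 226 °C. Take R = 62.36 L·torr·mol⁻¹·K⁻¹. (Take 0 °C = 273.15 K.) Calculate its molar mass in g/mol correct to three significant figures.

M ≈ 28.0 g/mol

ρ = PM/(RT) ⇒ M = ρRT/P = (1.52 × 62.36 × 499.1) / 1.69e+03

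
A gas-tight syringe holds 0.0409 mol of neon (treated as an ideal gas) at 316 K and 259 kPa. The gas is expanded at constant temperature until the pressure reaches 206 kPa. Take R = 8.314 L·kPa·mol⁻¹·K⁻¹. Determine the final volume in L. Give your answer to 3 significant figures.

V₂ ≈ 0.522 L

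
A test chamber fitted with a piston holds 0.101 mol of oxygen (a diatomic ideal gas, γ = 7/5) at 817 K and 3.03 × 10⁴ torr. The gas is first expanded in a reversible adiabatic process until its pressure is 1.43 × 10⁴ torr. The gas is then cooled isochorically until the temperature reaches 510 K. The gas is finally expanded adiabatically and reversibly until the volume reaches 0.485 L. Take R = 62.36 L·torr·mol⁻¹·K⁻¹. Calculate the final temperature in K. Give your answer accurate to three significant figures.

T₄ ≈ 415 K

From PV = nRT: V₁ = nRT₁/P₁ = 0.1698 L.
Adiabatic (γ = 7/5), T V^(γ−1) and P V^γ constant: T₂ = T₁·(P₂/P₁)^((γ−1)/γ) = 659.2 K; V₂ = V₁·(P₁/P₂)^(1/γ) = 0.2904 L.
Isochoric, so P/T is constant: V₃ = V₂; P₃ = P₂·(T₃/T₂) = 1.106e+04 torr.
Adiabatic (γ = 7/5), T V^(γ−1) and P V^γ constant: T₄ = T₃·(V₃/V₄)^(γ−1) = 415.4 K; P₄ = P₃·(V₃/V₄)^γ = 5394 torr.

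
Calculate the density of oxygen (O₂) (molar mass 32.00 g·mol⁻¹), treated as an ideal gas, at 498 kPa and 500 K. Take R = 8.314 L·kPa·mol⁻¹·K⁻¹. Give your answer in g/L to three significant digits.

ρ = PM/(RT) = (498 × 32.00) / (8.314 × 500.0)

ρ ≈ 3.83 g/L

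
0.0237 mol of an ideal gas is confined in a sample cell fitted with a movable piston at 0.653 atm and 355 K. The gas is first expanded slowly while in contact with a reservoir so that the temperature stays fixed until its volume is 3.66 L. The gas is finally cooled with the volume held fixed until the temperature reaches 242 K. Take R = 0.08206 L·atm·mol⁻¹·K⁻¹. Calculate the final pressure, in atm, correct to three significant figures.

P₃ ≈ 0.129 atm

From PV = nRT: V₁ = nRT₁/P₁ = 1.057 L.
T constant ⇒ Boyle's law P V = const: T₂ = T₁; P₂ = P₁·(V₁/V₂) = 0.1886 atm.
Isochoric, so P/T is constant: V₃ = V₂; P₃ = P₂·(T₃/T₂) = 0.1286 atm.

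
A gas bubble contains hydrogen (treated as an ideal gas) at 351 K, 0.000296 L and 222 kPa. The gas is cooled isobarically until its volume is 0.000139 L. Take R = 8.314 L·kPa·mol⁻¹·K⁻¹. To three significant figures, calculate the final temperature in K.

T₂ ≈ 165 K

Isobaric, so V/T is constant: P₂ = P₁; T₂ = T₁·(V₂/V₁) = 164.8 K.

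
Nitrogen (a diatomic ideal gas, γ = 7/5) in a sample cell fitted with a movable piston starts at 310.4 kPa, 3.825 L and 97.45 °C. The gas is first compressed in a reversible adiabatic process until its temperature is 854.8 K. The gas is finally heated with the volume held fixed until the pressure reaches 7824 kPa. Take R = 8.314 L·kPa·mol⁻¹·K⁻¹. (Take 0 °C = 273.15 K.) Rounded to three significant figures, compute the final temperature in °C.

Convert: T₁ = 370.6 K.
Adiabatic (γ = 7/5), T V^(γ−1) and P V^γ constant: P₂ = P₁·(T₂/T₁)^(γ/(γ−1)) = 5785 kPa; V₂ = V₁·(T₁/T₂)^(1/(γ−1)) = 0.4734 L.
V constant ⇒ P ∝ T: V₃ = V₂; T₃ = T₂·(P₃/P₂) = 1156 K.

T₃ ≈ 883 °C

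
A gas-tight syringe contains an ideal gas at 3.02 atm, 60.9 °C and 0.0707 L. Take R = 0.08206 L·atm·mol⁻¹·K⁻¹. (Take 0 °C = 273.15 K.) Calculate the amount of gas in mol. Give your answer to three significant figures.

Convert: T = 334.05 K.
PV = nRT ⇒ n = PV/(RT) = (3.02 × 0.0707) / (0.08206 × 334.05)

n ≈ 0.00779 mol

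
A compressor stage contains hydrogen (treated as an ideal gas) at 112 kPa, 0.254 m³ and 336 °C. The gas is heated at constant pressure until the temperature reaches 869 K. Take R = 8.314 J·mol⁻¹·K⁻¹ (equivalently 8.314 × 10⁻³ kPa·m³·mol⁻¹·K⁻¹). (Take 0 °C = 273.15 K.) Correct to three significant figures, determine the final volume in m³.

V₂ ≈ 0.362 m³

Convert: T₁ = 609.1 K.
Isobaric, so V/T is constant: P₂ = P₁; V₂ = V₁·(T₂/T₁) = 0.3624 m³.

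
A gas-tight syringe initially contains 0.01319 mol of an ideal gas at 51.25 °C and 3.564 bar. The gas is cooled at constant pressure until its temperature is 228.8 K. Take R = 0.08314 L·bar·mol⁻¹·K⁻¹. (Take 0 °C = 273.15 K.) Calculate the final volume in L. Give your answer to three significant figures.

V₂ ≈ 0.0704 L

Convert: T₁ = 324.4 K.
From PV = nRT: V₁ = nRT₁/P₁ = 0.09982 L.
Isobaric, so V/T is constant: P₂ = P₁; V₂ = V₁·(T₂/T₁) = 0.07040 L.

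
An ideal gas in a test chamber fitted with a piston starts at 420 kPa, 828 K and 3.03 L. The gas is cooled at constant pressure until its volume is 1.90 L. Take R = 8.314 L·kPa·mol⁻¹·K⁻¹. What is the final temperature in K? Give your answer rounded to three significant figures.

T₂ ≈ 519 K

Isobaric, so V/T is constant: P₂ = P₁; T₂ = T₁·(V₂/V₁) = 519.2 K.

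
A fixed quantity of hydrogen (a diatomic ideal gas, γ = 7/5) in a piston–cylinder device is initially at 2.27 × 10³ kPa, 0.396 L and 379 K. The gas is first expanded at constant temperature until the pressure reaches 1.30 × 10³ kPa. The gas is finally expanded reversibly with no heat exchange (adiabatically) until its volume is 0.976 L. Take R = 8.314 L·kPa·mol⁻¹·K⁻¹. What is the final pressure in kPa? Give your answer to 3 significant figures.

P₃ ≈ 802 kPa

Isothermal, so P V is constant: T₂ = T₁; V₂ = V₁·(P₁/P₂) = 0.6915 L.
Reversible adiabatic, γ = 7/5: T₃ = T₂·(V₂/V₃)^(γ−1) = 330.2 K; P₃ = P₂·(V₂/V₃)^γ = 802.4 kPa.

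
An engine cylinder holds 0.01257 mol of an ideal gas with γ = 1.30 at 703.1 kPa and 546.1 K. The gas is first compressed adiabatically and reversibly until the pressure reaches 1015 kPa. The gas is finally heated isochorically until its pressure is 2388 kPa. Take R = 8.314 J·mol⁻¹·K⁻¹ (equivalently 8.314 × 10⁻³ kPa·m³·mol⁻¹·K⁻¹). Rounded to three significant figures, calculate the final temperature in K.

T₃ ≈ 1.40e+03 K

From PV = nRT: V₁ = nRT₁/P₁ = 8.117e-05 m³.
Adiabatic (γ = 1.30), T V^(γ−1) and P V^γ constant: T₂ = T₁·(P₂/P₁)^((γ−1)/γ) = 594.4 K; V₂ = V₁·(P₁/P₂)^(1/γ) = 6.120e-05 m³.
Isochoric, so P/T is constant: V₃ = V₂; T₃ = T₂·(P₃/P₂) = 1398 K.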